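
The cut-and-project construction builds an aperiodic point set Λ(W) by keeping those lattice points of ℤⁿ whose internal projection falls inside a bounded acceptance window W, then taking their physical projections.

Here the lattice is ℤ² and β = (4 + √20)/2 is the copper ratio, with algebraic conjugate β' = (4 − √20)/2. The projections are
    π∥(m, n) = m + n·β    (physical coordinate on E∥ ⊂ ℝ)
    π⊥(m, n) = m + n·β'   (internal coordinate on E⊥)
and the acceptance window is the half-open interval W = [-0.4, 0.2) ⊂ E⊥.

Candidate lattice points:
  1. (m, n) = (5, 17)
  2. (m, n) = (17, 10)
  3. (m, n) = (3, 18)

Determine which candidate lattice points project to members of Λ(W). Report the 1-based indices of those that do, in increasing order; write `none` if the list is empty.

none

Numerically β ≈ 4.2361 and β' = −1/β ≈ -0.2361.
[1] lift (5,17): star map gives 0.9868; window check -0.4 ≤ 0.9868 < 0.2 is false → out
[2] lift (17,10): star map gives 14.6393; window check -0.4 ≤ 14.6393 < 0.2 is false → out
[3] lift (3,18): star map gives -1.2492; window check -0.4 ≤ -1.2492 < 0.2 is false → out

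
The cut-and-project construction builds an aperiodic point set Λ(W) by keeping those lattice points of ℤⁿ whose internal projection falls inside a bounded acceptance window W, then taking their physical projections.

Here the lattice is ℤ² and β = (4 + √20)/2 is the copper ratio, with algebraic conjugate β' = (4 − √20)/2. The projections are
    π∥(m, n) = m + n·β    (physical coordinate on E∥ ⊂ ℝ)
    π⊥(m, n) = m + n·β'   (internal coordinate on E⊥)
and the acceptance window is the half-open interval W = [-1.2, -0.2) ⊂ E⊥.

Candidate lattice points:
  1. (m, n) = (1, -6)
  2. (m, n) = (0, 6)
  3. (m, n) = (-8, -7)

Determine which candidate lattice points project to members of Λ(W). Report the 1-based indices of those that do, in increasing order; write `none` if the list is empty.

none

β' = (4−√20)/2 ≈ -0.23607.
candidate 1: (m,n)=(1,-6) → π∥ = 1-6·β ≈ -24.41641, π⊥ = 1-6·β' ≈ 2.41641 ∉ [-1.2, -0.2) ⇒ out
candidate 2: (m,n)=(0,6) → π∥ = 0+6·β ≈ 25.41641, π⊥ = 0+6·β' ≈ -1.41641 ∉ [-1.2, -0.2) ⇒ out
candidate 3: (m,n)=(-8,-7) → π∥ = -8-7·β ≈ -37.65248, π⊥ = -8-7·β' ≈ -6.34752 ∉ [-1.2, -0.2) ⇒ out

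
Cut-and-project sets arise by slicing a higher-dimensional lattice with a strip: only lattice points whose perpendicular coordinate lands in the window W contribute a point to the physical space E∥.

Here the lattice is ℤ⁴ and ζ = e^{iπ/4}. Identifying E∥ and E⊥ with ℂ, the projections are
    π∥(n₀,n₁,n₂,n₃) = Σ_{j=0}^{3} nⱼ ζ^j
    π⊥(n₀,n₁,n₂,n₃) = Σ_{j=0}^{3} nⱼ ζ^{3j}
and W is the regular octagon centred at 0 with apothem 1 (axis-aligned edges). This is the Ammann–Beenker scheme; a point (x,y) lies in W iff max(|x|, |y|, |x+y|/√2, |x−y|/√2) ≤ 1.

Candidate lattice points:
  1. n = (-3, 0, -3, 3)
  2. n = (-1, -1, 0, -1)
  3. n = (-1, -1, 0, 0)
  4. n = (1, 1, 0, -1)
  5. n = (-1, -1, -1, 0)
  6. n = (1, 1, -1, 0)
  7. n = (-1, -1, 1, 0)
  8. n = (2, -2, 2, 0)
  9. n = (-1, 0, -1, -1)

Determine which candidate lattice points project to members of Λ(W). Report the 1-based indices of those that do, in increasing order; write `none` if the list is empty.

3, 4, 5

π⊥(n) = n₀ + n₁ζ³ + n₂ζ⁶ + n₃ζ⁹ where ζ = e^{iπ/4}.
#1 (-3, 0, -3, 3): internal (-0.8787, 5.1213); octagon support 5.1213 vs apothem 1 → ∉ W
#2 (-1, -1, 0, -1): internal (-1.0000, -1.4142); octagon support 1.7071 vs apothem 1 → ∉ W
#3 (-1, -1, 0, 0): internal (-0.2929, -0.7071); octagon support 0.7071 vs apothem 1 → ∈ W
#4 (1, 1, 0, -1): internal (-0.4142, 0.0000); octagon support 0.4142 vs apothem 1 → ∈ W
#5 (-1, -1, -1, 0): internal (-0.2929, 0.2929); octagon support 0.4142 vs apothem 1 → ∈ W
#6 (1, 1, -1, 0): internal (0.2929, 1.7071); octagon support 1.7071 vs apothem 1 → ∉ W
#7 (-1, -1, 1, 0): internal (-0.2929, -1.7071); octagon support 1.7071 vs apothem 1 → ∉ W
#8 (2, -2, 2, 0): internal (3.4142, -3.4142); octagon support 4.8284 vs apothem 1 → ∉ W
#9 (-1, 0, -1, -1): internal (-1.7071, 0.2929); octagon support 1.7071 vs apothem 1 → ∉ W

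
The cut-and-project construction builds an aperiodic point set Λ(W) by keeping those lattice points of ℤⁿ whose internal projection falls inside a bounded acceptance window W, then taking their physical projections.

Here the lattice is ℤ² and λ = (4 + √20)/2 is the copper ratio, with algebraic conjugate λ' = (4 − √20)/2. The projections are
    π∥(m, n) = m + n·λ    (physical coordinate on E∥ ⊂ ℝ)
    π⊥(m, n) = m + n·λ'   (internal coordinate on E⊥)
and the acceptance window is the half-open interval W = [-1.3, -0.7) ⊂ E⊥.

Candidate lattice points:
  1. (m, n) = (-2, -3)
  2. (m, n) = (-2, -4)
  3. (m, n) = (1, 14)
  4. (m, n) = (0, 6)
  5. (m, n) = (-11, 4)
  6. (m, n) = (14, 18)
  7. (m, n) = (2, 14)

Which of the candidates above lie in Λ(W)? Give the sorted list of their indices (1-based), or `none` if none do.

1, 2

λ' = (4−√20)/2 ≈ -0.23607.
[1] lift (-2,-3): star map gives -1.29180; window check -1.3 ≤ -1.29180 < -0.7 is true → IN Λ
[2] lift (-2,-4): star map gives -1.05573; window check -1.3 ≤ -1.05573 < -0.7 is true → IN Λ
[3] lift (1,14): star map gives -2.30495; window check -1.3 ≤ -2.30495 < -0.7 is false → out
[4] lift (0,6): star map gives -1.41641; window check -1.3 ≤ -1.41641 < -0.7 is false → out
[5] lift (-11,4): star map gives -11.94427; window check -1.3 ≤ -11.94427 < -0.7 is false → out
[6] lift (14,18): star map gives 9.75078; window check -1.3 ≤ 9.75078 < -0.7 is false → out
[7] lift (2,14): star map gives -1.30495; window check -1.3 ≤ -1.30495 < -0.7 is false → out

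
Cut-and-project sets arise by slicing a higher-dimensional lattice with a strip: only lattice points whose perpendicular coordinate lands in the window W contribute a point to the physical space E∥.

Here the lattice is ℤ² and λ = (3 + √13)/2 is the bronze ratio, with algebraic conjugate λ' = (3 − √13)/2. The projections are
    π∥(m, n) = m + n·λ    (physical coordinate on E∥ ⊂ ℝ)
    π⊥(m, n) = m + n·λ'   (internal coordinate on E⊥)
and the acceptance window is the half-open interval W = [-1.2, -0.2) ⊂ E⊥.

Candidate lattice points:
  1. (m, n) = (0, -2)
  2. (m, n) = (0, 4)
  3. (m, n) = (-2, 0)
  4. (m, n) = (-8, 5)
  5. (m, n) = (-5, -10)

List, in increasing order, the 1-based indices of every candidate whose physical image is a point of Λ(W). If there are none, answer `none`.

none

Numerically λ ≈ 3.302776 and λ' = −1/λ ≈ -0.302776.
[1] lift (0,-2): star map gives 0.605551; window check -1.2 ≤ 0.605551 < -0.2 is false → out
[2] lift (0,4): star map gives -1.211103; window check -1.2 ≤ -1.211103 < -0.2 is false → out
[3] lift (-2,0): star map gives -2.000000; window check -1.2 ≤ -2.000000 < -0.2 is false → out
[4] lift (-8,5): star map gives -9.513878; window check -1.2 ≤ -9.513878 < -0.2 is false → out
[5] lift (-5,-10): star map gives -1.972244; window check -1.2 ≤ -1.972244 < -0.2 is false → out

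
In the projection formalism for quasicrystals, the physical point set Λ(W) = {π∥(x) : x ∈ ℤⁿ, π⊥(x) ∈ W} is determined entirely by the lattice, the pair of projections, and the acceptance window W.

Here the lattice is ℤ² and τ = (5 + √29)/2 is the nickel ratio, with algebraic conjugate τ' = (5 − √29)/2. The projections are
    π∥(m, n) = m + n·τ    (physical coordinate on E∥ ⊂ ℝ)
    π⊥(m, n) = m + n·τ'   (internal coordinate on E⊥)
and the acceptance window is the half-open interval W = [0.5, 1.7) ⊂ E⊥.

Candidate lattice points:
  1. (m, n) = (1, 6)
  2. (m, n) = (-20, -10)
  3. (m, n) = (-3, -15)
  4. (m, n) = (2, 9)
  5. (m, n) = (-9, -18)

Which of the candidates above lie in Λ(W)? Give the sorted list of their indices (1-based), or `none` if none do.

none

τ' = (5−√29)/2 ≈ -0.1926.
candidate 1: (m,n)=(1,6) → π∥ = 1+6·τ ≈ 32.1555, π⊥ = 1+6·τ' ≈ -0.1555 ∉ [0.5, 1.7) ⇒ out
candidate 2: (m,n)=(-20,-10) → π∥ = -20-10·τ ≈ -71.9258, π⊥ = -20-10·τ' ≈ -18.0742 ∉ [0.5, 1.7) ⇒ out
candidate 3: (m,n)=(-3,-15) → π∥ = -3-15·τ ≈ -80.8887, π⊥ = -3-15·τ' ≈ -0.1113 ∉ [0.5, 1.7) ⇒ out
candidate 4: (m,n)=(2,9) → π∥ = 2+9·τ ≈ 48.7332, π⊥ = 2+9·τ' ≈ 0.2668 ∉ [0.5, 1.7) ⇒ out
candidate 5: (m,n)=(-9,-18) → π∥ = -9-18·τ ≈ -102.4665, π⊥ = -9-18·τ' ≈ -5.5335 ∉ [0.5, 1.7) ⇒ out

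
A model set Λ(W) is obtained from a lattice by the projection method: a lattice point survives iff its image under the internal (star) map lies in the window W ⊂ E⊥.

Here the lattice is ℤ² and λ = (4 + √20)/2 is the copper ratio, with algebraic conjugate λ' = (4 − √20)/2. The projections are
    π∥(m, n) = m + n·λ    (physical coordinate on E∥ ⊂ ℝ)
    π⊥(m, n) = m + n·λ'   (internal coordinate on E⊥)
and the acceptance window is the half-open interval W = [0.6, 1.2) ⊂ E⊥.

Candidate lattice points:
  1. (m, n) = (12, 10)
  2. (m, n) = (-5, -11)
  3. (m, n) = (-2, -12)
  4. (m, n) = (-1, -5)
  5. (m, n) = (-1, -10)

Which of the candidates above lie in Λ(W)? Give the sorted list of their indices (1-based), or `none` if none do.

Compute λ' = (4−√20)/2 = -0.23607, so π⊥(m,n) = m -0.23607·n.
candidate 1: (m,n)=(12,10) → π∥ = 12+10·λ ≈ 54.36068, π⊥ = 12+10·λ' ≈ 9.63932 ∉ [0.6, 1.2) ⇒ out
candidate 2: (m,n)=(-5,-11) → π∥ = -5-11·λ ≈ -51.59675, π⊥ = -5-11·λ' ≈ -2.40325 ∉ [0.6, 1.2) ⇒ out
candidate 3: (m,n)=(-2,-12) → π∥ = -2-12·λ ≈ -52.83282, π⊥ = -2-12·λ' ≈ 0.83282 ∈ [0.6, 1.2) ⇒ IN Λ
candidate 4: (m,n)=(-1,-5) → π∥ = -1-5·λ ≈ -22.18034, π⊥ = -1-5·λ' ≈ 0.18034 ∉ [0.6, 1.2) ⇒ out
candidate 5: (m,n)=(-1,-10) → π∥ = -1-10·λ ≈ -43.36068, π⊥ = -1-10·λ' ≈ 1.36068 ∉ [0.6, 1.2) ⇒ out

3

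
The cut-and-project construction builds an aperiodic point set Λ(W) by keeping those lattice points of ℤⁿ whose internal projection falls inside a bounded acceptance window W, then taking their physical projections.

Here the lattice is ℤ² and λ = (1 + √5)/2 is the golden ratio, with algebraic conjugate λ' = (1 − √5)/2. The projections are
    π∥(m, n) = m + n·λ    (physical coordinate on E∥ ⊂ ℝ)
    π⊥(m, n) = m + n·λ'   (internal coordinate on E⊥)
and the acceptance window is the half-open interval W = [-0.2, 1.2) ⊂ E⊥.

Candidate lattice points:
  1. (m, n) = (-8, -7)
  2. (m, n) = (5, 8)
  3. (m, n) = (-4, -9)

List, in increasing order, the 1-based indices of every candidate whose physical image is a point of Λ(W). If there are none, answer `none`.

2

Compute λ' = (1−√5)/2 = -0.61803, so π⊥(m,n) = m -0.61803·n.
[1] lift (-8,-7): star map gives -3.67376; window check -0.2 ≤ -3.67376 < 1.2 is false → out
[2] lift (5,8): star map gives 0.05573; window check -0.2 ≤ 0.05573 < 1.2 is true → IN Λ
[3] lift (-4,-9): star map gives 1.56231; window check -0.2 ≤ 1.56231 < 1.2 is false → out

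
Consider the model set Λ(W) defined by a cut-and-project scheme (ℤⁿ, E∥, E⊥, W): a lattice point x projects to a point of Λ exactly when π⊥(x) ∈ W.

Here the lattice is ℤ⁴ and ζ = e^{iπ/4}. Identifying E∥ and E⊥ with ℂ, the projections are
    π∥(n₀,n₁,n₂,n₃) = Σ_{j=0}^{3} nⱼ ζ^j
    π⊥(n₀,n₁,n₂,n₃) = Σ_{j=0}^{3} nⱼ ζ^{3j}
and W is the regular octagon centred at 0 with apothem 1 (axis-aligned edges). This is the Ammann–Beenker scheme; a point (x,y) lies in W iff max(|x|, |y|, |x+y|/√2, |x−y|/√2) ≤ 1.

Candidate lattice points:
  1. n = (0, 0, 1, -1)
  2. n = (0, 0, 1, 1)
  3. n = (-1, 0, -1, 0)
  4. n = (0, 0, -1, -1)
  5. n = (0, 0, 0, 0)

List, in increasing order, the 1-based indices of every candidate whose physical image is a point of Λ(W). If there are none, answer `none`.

2, 4, 5

π⊥(n) = n₀ + n₁ζ³ + n₂ζ⁶ + n₃ζ⁹ where ζ = e^{iπ/4}.
#1 (0, 0, 1, -1): internal (-0.70711, -1.70711); octagon support 1.70711 vs apothem 1 → ∉ W
#2 (0, 0, 1, 1): internal (0.70711, -0.29289); octagon support 0.70711 vs apothem 1 → ∈ W
#3 (-1, 0, -1, 0): internal (-1.00000, 1.00000); octagon support 1.41421 vs apothem 1 → ∉ W
#4 (0, 0, -1, -1): internal (-0.70711, 0.29289); octagon support 0.70711 vs apothem 1 → ∈ W
#5 (0, 0, 0, 0): internal (0.00000, 0.00000); octagon support 0.00000 vs apothem 1 → ∈ W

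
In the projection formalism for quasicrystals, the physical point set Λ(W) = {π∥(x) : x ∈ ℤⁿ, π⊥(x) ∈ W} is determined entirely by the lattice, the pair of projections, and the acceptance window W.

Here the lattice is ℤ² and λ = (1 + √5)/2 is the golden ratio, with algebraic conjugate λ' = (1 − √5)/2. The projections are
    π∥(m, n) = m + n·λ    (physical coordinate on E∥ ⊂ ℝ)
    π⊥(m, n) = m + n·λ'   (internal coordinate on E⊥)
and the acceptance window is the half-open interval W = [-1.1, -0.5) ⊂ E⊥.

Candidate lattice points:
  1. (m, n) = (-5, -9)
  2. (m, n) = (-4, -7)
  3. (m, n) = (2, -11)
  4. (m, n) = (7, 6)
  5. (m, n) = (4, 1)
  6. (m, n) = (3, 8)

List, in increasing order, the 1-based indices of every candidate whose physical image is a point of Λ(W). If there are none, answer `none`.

none

Numerically λ ≈ 1.618034 and λ' = −1/λ ≈ -0.618034.
candidate 1: (m,n)=(-5,-9) → π∥ = -5-9·λ ≈ -19.562306, π⊥ = -5-9·λ' ≈ 0.562306 ∉ [-1.1, -0.5) ⇒ out
candidate 2: (m,n)=(-4,-7) → π∥ = -4-7·λ ≈ -15.326238, π⊥ = -4-7·λ' ≈ 0.326238 ∉ [-1.1, -0.5) ⇒ out
candidate 3: (m,n)=(2,-11) → π∥ = 2-11·λ ≈ -15.798374, π⊥ = 2-11·λ' ≈ 8.798374 ∉ [-1.1, -0.5) ⇒ out
candidate 4: (m,n)=(7,6) → π∥ = 7+6·λ ≈ 16.708204, π⊥ = 7+6·λ' ≈ 3.291796 ∉ [-1.1, -0.5) ⇒ out
candidate 5: (m,n)=(4,1) → π∥ = 4+1·λ ≈ 5.618034, π⊥ = 4+1·λ' ≈ 3.381966 ∉ [-1.1, -0.5) ⇒ out
candidate 6: (m,n)=(3,8) → π∥ = 3+8·λ ≈ 15.944272, π⊥ = 3+8·λ' ≈ -1.944272 ∉ [-1.1, -0.5) ⇒ out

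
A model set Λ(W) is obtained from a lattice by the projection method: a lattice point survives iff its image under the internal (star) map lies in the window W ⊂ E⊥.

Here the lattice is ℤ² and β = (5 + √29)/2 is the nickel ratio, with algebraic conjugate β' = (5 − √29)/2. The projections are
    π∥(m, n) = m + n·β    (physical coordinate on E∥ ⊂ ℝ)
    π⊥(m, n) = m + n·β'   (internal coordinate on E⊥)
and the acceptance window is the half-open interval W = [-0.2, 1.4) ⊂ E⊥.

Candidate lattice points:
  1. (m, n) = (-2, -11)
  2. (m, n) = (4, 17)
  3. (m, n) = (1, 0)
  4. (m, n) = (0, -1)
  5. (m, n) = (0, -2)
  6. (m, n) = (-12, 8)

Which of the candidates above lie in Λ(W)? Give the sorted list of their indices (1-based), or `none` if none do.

1, 2, 3, 4, 5

Numerically β ≈ 5.1926 and β' = −1/β ≈ -0.1926.
candidate 1: (m,n)=(-2,-11) → π∥ = -2-11·β ≈ -59.1184, π⊥ = -2-11·β' ≈ 0.1184 ∈ [-0.2, 1.4) ⇒ IN Λ
candidate 2: (m,n)=(4,17) → π∥ = 4+17·β ≈ 92.2739, π⊥ = 4+17·β' ≈ 0.7261 ∈ [-0.2, 1.4) ⇒ IN Λ
candidate 3: (m,n)=(1,0) → π∥ = 1+0·β ≈ 1.0000, π⊥ = 1+0·β' ≈ 1.0000 ∈ [-0.2, 1.4) ⇒ IN Λ
candidate 4: (m,n)=(0,-1) → π∥ = 0-1·β ≈ -5.1926, π⊥ = 0-1·β' ≈ 0.1926 ∈ [-0.2, 1.4) ⇒ IN Λ
candidate 5: (m,n)=(0,-2) → π∥ = 0-2·β ≈ -10.3852, π⊥ = 0-2·β' ≈ 0.3852 ∈ [-0.2, 1.4) ⇒ IN Λ
candidate 6: (m,n)=(-12,8) → π∥ = -12+8·β ≈ 29.5407, π⊥ = -12+8·β' ≈ -13.5407 ∉ [-0.2, 1.4) ⇒ out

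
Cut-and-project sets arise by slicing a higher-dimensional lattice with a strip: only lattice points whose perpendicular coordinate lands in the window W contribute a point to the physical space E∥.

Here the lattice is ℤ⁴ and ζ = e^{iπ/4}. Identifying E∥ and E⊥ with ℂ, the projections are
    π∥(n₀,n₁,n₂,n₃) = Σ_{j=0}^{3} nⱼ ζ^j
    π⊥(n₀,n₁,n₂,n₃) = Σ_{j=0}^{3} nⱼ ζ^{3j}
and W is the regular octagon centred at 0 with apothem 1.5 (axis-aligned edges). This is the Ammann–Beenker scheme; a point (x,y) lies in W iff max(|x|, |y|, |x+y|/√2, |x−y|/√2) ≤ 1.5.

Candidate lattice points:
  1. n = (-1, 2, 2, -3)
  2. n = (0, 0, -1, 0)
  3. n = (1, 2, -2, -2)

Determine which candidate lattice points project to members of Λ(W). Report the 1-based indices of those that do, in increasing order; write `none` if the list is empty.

Internal map: ζ^{3j} for j=0..3 gives (1,0), (−√2/2,√2/2), (0,−1), (√2/2,√2/2).
candidate 1: n = (-1, 2, 2, -3) → π⊥ ≈ (-4.535534, -2.707107); max(|x|,|y|,|x±y|/√2) = 5.121320 > 1.5 ⇒ ∉ W
candidate 2: n = (0, 0, -1, 0) → π⊥ ≈ (+0.000000, +1.000000); max(|x|,|y|,|x±y|/√2) = 1.000000 ≤ 1.5 ⇒ ∈ W
candidate 3: n = (1, 2, -2, -2) → π⊥ ≈ (-1.828427, +2.000000); max(|x|,|y|,|x±y|/√2) = 2.707107 > 1.5 ⇒ ∉ W

2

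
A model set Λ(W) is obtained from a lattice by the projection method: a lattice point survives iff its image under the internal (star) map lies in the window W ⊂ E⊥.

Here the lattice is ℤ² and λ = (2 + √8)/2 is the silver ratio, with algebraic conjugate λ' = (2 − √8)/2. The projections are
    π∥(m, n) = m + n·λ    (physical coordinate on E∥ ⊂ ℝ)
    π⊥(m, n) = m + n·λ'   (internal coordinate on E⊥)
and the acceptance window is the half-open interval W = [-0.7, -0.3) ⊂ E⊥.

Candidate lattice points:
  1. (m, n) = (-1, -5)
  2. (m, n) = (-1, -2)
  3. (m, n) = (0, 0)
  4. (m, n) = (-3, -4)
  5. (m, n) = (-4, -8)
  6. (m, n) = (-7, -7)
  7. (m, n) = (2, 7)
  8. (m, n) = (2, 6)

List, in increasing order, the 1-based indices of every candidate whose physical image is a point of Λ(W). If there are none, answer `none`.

5, 8

Numerically λ ≈ 2.41421 and λ' = −1/λ ≈ -0.41421.
#1 (-1,-5): internal coord -1 + (-5)·λ' = +1.07107; +1.07107 ∉ [-0.7, -0.3) → out
#2 (-1,-2): internal coord -1 + (-2)·λ' = -0.17157; -0.17157 ∉ [-0.7, -0.3) → out
#3 (0,0): internal coord 0 + (0)·λ' = +0.00000; +0.00000 ∉ [-0.7, -0.3) → out
#4 (-3,-4): internal coord -3 + (-4)·λ' = -1.34315; -1.34315 ∉ [-0.7, -0.3) → out
#5 (-4,-8): internal coord -4 + (-8)·λ' = -0.68629; -0.68629 ∈ [-0.7, -0.3) → IN Λ
#6 (-7,-7): internal coord -7 + (-7)·λ' = -4.10051; -4.10051 ∉ [-0.7, -0.3) → out
#7 (2,7): internal coord 2 + (7)·λ' = -0.89949; -0.89949 ∉ [-0.7, -0.3) → out
#8 (2,6): internal coord 2 + (6)·λ' = -0.48528; -0.48528 ∈ [-0.7, -0.3) → IN Λ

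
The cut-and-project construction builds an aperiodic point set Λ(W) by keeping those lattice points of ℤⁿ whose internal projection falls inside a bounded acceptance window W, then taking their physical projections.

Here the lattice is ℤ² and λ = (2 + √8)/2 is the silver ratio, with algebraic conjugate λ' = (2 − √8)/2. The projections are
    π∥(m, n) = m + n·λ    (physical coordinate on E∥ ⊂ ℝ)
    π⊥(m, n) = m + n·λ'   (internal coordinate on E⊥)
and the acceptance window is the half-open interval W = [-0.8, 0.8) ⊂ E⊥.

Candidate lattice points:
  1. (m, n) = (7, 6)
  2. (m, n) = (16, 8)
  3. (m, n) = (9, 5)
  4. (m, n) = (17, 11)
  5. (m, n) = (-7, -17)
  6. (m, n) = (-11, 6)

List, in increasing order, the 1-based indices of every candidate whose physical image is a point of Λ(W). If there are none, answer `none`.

5

Numerically λ ≈ 2.41421 and λ' = −1/λ ≈ -0.41421.
candidate 1: (m,n)=(7,6) → π∥ = 7+6·λ ≈ 21.48528, π⊥ = 7+6·λ' ≈ 4.51472 ∉ [-0.8, 0.8) ⇒ out
candidate 2: (m,n)=(16,8) → π∥ = 16+8·λ ≈ 35.31371, π⊥ = 16+8·λ' ≈ 12.68629 ∉ [-0.8, 0.8) ⇒ out
candidate 3: (m,n)=(9,5) → π∥ = 9+5·λ ≈ 21.07107, π⊥ = 9+5·λ' ≈ 6.92893 ∉ [-0.8, 0.8) ⇒ out
candidate 4: (m,n)=(17,11) → π∥ = 17+11·λ ≈ 43.55635, π⊥ = 17+11·λ' ≈ 12.44365 ∉ [-0.8, 0.8) ⇒ out
candidate 5: (m,n)=(-7,-17) → π∥ = -7-17·λ ≈ -48.04163, π⊥ = -7-17·λ' ≈ 0.04163 ∈ [-0.8, 0.8) ⇒ IN Λ
candidate 6: (m,n)=(-11,6) → π∥ = -11+6·λ ≈ 3.48528, π⊥ = -11+6·λ' ≈ -13.48528 ∉ [-0.8, 0.8) ⇒ out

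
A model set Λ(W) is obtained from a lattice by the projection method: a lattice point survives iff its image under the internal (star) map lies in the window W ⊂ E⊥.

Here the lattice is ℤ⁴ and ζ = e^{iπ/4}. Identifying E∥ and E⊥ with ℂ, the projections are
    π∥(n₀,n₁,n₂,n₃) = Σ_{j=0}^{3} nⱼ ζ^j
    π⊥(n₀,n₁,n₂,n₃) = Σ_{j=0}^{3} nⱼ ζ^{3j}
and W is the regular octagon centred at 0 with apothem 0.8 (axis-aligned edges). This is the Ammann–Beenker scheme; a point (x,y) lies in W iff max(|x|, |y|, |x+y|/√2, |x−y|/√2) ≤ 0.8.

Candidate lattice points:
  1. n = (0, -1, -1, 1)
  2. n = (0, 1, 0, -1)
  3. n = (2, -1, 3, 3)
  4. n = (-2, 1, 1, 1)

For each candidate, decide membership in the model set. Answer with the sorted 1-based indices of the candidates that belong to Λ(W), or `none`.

none

Internal map: ζ^{3j} for j=0..3 gives (1,0), (−√2/2,√2/2), (0,−1), (√2/2,√2/2).
#1 (0, -1, -1, 1): internal (1.414214, 1.000000); octagon support 1.707107 vs apothem 0.8 → ∉ W
#2 (0, 1, 0, -1): internal (-1.414214, 0.000000); octagon support 1.414214 vs apothem 0.8 → ∉ W
#3 (2, -1, 3, 3): internal (4.828427, -1.585786); octagon support 4.828427 vs apothem 0.8 → ∉ W
#4 (-2, 1, 1, 1): internal (-2.000000, 0.414214); octagon support 2.000000 vs apothem 0.8 → ∉ W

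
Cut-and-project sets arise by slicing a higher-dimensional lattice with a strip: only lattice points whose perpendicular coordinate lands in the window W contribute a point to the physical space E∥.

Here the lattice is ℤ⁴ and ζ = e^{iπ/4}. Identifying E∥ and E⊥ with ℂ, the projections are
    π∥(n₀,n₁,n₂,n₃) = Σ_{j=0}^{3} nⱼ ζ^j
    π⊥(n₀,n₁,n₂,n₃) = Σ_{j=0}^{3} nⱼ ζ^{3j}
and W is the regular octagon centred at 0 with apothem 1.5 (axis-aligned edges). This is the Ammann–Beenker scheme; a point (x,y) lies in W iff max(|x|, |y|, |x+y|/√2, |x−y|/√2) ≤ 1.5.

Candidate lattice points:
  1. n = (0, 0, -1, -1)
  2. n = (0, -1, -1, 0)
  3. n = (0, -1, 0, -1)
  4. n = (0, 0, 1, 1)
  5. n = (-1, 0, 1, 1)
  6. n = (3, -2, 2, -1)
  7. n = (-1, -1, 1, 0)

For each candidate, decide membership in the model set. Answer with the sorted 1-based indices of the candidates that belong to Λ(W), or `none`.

With ζ = e^{iπ/4} the internal vectors are ζ^0,ζ^3,ζ^6,ζ^9.
candidate 1: n = (0, 0, -1, -1) → π⊥ ≈ (-0.70711, +0.29289); max(|x|,|y|,|x±y|/√2) = 0.70711 ≤ 1.5 ⇒ ∈ W
candidate 2: n = (0, -1, -1, 0) → π⊥ ≈ (+0.70711, +0.29289); max(|x|,|y|,|x±y|/√2) = 0.70711 ≤ 1.5 ⇒ ∈ W
candidate 3: n = (0, -1, 0, -1) → π⊥ ≈ (+0.00000, -1.41421); max(|x|,|y|,|x±y|/√2) = 1.41421 ≤ 1.5 ⇒ ∈ W
candidate 4: n = (0, 0, 1, 1) → π⊥ ≈ (+0.70711, -0.29289); max(|x|,|y|,|x±y|/√2) = 0.70711 ≤ 1.5 ⇒ ∈ W
candidate 5: n = (-1, 0, 1, 1) → π⊥ ≈ (-0.29289, -0.29289); max(|x|,|y|,|x±y|/√2) = 0.41421 ≤ 1.5 ⇒ ∈ W
candidate 6: n = (3, -2, 2, -1) → π⊥ ≈ (+3.70711, -4.12132); max(|x|,|y|,|x±y|/√2) = 5.53553 > 1.5 ⇒ ∉ W
candidate 7: n = (-1, -1, 1, 0) → π⊥ ≈ (-0.29289, -1.70711); max(|x|,|y|,|x±y|/√2) = 1.70711 > 1.5 ⇒ ∉ W

1, 2, 3, 4, 5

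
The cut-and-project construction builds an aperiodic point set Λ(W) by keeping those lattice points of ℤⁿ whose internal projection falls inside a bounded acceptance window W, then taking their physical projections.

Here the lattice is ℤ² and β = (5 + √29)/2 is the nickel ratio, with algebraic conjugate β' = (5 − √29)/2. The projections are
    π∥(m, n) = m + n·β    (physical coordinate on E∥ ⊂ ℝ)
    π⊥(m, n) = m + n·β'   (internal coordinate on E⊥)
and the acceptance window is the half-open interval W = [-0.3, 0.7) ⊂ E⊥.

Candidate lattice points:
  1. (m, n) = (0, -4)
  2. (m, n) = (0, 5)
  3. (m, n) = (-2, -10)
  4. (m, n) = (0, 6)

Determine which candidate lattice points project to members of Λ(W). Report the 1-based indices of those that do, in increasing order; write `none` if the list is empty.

3

Numerically β ≈ 5.1926 and β' = −1/β ≈ -0.1926.
#1 (0,-4): internal coord 0 + (-4)·β' = +0.7703; +0.7703 ∉ [-0.3, 0.7) → out
#2 (0,5): internal coord 0 + (5)·β' = -0.9629; -0.9629 ∉ [-0.3, 0.7) → out
#3 (-2,-10): internal coord -2 + (-10)·β' = -0.0742; -0.0742 ∈ [-0.3, 0.7) → IN Λ
#4 (0,6): internal coord 0 + (6)·β' = -1.1555; -1.1555 ∉ [-0.3, 0.7) → out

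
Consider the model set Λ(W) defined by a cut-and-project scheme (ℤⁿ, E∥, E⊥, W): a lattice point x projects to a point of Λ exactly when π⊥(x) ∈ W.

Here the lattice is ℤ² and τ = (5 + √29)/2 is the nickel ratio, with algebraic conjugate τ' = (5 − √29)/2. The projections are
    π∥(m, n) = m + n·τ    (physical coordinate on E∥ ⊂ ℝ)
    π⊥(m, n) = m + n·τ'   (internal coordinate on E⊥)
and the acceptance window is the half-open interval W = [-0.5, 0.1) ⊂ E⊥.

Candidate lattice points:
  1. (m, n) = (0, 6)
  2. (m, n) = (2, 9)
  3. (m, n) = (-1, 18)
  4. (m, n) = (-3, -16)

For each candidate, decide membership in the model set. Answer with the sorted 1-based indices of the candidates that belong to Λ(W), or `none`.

4

Numerically τ ≈ 5.192582 and τ' = −1/τ ≈ -0.192582.
candidate 1: (m,n)=(0,6) → π∥ = 0+6·τ ≈ 31.155494, π⊥ = 0+6·τ' ≈ -1.155494 ∉ [-0.5, 0.1) ⇒ out
candidate 2: (m,n)=(2,9) → π∥ = 2+9·τ ≈ 48.733242, π⊥ = 2+9·τ' ≈ 0.266758 ∉ [-0.5, 0.1) ⇒ out
candidate 3: (m,n)=(-1,18) → π∥ = -1+18·τ ≈ 92.466483, π⊥ = -1+18·τ' ≈ -4.466483 ∉ [-0.5, 0.1) ⇒ out
candidate 4: (m,n)=(-3,-16) → π∥ = -3-16·τ ≈ -86.081318, π⊥ = -3-16·τ' ≈ 0.081318 ∈ [-0.5, 0.1) ⇒ IN Λ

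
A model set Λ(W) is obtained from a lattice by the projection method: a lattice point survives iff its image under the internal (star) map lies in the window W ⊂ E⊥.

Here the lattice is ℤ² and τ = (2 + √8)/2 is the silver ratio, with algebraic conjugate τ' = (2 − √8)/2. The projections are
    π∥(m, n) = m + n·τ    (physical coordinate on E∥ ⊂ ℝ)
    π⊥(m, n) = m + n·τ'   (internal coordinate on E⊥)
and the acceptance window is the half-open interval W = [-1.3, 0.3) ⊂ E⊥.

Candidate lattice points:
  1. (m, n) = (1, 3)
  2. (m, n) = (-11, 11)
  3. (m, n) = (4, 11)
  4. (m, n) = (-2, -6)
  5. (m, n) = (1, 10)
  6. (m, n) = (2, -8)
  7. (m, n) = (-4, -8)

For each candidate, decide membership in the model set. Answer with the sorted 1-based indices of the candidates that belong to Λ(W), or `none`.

Compute τ' = (2−√8)/2 = -0.41421, so π⊥(m,n) = m -0.41421·n.
candidate 1: (m,n)=(1,3) → π∥ = 1+3·τ ≈ 8.24264, π⊥ = 1+3·τ' ≈ -0.24264 ∈ [-1.3, 0.3) ⇒ IN Λ
candidate 2: (m,n)=(-11,11) → π∥ = -11+11·τ ≈ 15.55635, π⊥ = -11+11·τ' ≈ -15.55635 ∉ [-1.3, 0.3) ⇒ out
candidate 3: (m,n)=(4,11) → π∥ = 4+11·τ ≈ 30.55635, π⊥ = 4+11·τ' ≈ -0.55635 ∈ [-1.3, 0.3) ⇒ IN Λ
candidate 4: (m,n)=(-2,-6) → π∥ = -2-6·τ ≈ -16.48528, π⊥ = -2-6·τ' ≈ 0.48528 ∉ [-1.3, 0.3) ⇒ out
candidate 5: (m,n)=(1,10) → π∥ = 1+10·τ ≈ 25.14214, π⊥ = 1+10·τ' ≈ -3.14214 ∉ [-1.3, 0.3) ⇒ out
candidate 6: (m,n)=(2,-8) → π∥ = 2-8·τ ≈ -17.31371, π⊥ = 2-8·τ' ≈ 5.31371 ∉ [-1.3, 0.3) ⇒ out
candidate 7: (m,n)=(-4,-8) → π∥ = -4-8·τ ≈ -23.31371, π⊥ = -4-8·τ' ≈ -0.68629 ∈ [-1.3, 0.3) ⇒ IN Λ

1, 3, 7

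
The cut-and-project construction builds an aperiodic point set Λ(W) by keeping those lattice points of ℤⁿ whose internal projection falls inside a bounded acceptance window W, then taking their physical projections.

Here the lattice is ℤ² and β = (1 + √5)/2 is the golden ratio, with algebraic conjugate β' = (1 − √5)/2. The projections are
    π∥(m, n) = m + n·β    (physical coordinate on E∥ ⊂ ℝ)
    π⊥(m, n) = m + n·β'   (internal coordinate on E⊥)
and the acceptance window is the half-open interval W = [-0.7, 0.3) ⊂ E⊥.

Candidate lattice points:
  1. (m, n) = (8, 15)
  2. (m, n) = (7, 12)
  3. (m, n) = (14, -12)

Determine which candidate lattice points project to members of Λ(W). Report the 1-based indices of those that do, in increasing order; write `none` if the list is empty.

2

Numerically β ≈ 1.618034 and β' = −1/β ≈ -0.618034.
[1] lift (8,15): star map gives -1.270510; window check -0.7 ≤ -1.270510 < 0.3 is false → out
[2] lift (7,12): star map gives -0.416408; window check -0.7 ≤ -0.416408 < 0.3 is true → IN Λ
[3] lift (14,-12): star map gives 21.416408; window check -0.7 ≤ 21.416408 < 0.3 is false → out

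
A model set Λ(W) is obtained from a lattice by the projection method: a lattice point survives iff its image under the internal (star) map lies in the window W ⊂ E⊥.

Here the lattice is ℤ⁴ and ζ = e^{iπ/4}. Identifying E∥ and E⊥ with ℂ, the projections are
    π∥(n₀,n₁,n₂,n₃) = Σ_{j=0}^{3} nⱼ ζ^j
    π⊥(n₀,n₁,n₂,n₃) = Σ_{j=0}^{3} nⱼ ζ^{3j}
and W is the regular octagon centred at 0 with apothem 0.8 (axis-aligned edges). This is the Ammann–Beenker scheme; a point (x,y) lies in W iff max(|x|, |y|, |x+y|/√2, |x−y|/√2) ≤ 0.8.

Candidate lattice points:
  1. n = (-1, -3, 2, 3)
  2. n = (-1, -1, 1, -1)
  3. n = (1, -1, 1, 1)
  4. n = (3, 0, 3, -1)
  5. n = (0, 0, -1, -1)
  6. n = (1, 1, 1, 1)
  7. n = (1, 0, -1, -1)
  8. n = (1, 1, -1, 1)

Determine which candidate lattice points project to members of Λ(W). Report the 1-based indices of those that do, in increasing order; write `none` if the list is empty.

5, 7

π⊥(n) = n₀ + n₁ζ³ + n₂ζ⁶ + n₃ζ⁹ where ζ = e^{iπ/4}.
#1 (-1, -3, 2, 3): internal (3.2426, -2.0000); octagon support 3.7071 vs apothem 0.8 → ∉ W
#2 (-1, -1, 1, -1): internal (-1.0000, -2.4142); octagon support 2.4142 vs apothem 0.8 → ∉ W
#3 (1, -1, 1, 1): internal (2.4142, -1.0000); octagon support 2.4142 vs apothem 0.8 → ∉ W
#4 (3, 0, 3, -1): internal (2.2929, -3.7071); octagon support 4.2426 vs apothem 0.8 → ∉ W
#5 (0, 0, -1, -1): internal (-0.7071, 0.2929); octagon support 0.7071 vs apothem 0.8 → ∈ W
#6 (1, 1, 1, 1): internal (1.0000, 0.4142); octagon support 1.0000 vs apothem 0.8 → ∉ W
#7 (1, 0, -1, -1): internal (0.2929, 0.2929); octagon support 0.4142 vs apothem 0.8 → ∈ W
#8 (1, 1, -1, 1): internal (1.0000, 2.4142); octagon support 2.4142 vs apothem 0.8 → ∉ W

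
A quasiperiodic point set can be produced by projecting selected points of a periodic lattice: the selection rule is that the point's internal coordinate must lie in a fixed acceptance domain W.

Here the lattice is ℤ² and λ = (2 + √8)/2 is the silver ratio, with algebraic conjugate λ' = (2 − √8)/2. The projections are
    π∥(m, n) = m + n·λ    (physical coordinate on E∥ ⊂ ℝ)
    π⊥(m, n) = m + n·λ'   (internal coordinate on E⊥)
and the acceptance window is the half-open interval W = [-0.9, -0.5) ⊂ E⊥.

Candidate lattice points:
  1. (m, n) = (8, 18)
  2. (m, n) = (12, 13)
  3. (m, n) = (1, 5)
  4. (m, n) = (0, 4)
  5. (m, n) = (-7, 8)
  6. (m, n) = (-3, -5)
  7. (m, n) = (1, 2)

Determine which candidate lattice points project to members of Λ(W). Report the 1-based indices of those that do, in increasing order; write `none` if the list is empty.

Compute λ' = (2−√8)/2 = -0.414214, so π⊥(m,n) = m -0.414214·n.
#1 (8,18): internal coord 8 + (18)·λ' = +0.544156; +0.544156 ∉ [-0.9, -0.5) → out
#2 (12,13): internal coord 12 + (13)·λ' = +6.615224; +6.615224 ∉ [-0.9, -0.5) → out
#3 (1,5): internal coord 1 + (5)·λ' = -1.071068; -1.071068 ∉ [-0.9, -0.5) → out
#4 (0,4): internal coord 0 + (4)·λ' = -1.656854; -1.656854 ∉ [-0.9, -0.5) → out
#5 (-7,8): internal coord -7 + (8)·λ' = -10.313708; -10.313708 ∉ [-0.9, -0.5) → out
#6 (-3,-5): internal coord -3 + (-5)·λ' = -0.928932; -0.928932 ∉ [-0.9, -0.5) → out
#7 (1,2): internal coord 1 + (2)·λ' = +0.171573; +0.171573 ∉ [-0.9, -0.5) → out

none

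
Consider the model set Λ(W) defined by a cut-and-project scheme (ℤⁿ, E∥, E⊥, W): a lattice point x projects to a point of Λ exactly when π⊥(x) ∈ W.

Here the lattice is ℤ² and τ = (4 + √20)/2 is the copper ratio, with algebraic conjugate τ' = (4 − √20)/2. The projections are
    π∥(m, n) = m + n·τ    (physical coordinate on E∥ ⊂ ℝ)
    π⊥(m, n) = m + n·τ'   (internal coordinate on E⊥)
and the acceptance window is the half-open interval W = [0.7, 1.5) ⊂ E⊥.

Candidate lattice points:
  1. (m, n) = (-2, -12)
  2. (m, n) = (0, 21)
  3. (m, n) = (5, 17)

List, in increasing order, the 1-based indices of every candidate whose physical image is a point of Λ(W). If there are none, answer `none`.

Numerically τ ≈ 4.236068 and τ' = −1/τ ≈ -0.236068.
#1 (-2,-12): internal coord -2 + (-12)·τ' = +0.832816; +0.832816 ∈ [0.7, 1.5) → IN Λ
#2 (0,21): internal coord 0 + (21)·τ' = -4.957428; -4.957428 ∉ [0.7, 1.5) → out
#3 (5,17): internal coord 5 + (17)·τ' = +0.986844; +0.986844 ∈ [0.7, 1.5) → IN Λ

1, 3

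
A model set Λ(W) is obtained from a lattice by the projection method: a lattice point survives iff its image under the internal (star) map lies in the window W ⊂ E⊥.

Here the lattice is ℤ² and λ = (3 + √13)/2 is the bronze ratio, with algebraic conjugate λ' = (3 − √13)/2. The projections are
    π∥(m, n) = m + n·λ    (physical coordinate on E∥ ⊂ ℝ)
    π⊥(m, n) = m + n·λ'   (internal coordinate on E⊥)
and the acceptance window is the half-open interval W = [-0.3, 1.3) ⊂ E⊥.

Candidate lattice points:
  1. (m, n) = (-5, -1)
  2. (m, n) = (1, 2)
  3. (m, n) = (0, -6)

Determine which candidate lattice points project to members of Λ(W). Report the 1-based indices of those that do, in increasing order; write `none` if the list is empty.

2

Compute λ' = (3−√13)/2 = -0.3028, so π⊥(m,n) = m -0.3028·n.
[1] lift (-5,-1): star map gives -4.6972; window check -0.3 ≤ -4.6972 < 1.3 is false → out
[2] lift (1,2): star map gives 0.3944; window check -0.3 ≤ 0.3944 < 1.3 is true → IN Λ
[3] lift (0,-6): star map gives 1.8167; window check -0.3 ≤ 1.8167 < 1.3 is false → out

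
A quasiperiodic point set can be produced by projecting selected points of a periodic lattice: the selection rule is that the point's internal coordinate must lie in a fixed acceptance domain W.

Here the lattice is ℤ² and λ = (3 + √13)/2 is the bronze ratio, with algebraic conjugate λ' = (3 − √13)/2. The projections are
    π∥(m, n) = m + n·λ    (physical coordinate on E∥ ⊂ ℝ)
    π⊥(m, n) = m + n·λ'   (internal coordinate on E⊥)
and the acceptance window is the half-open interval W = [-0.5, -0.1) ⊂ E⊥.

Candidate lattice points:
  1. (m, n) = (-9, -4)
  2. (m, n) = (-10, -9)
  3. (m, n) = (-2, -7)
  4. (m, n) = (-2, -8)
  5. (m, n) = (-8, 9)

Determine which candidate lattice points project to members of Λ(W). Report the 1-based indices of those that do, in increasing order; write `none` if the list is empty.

none

λ' = (3−√13)/2 ≈ -0.302776.
candidate 1: (m,n)=(-9,-4) → π∥ = -9-4·λ ≈ -22.211103, π⊥ = -9-4·λ' ≈ -7.788897 ∉ [-0.5, -0.1) ⇒ out
candidate 2: (m,n)=(-10,-9) → π∥ = -10-9·λ ≈ -39.724981, π⊥ = -10-9·λ' ≈ -7.275019 ∉ [-0.5, -0.1) ⇒ out
candidate 3: (m,n)=(-2,-7) → π∥ = -2-7·λ ≈ -25.119429, π⊥ = -2-7·λ' ≈ 0.119429 ∉ [-0.5, -0.1) ⇒ out
candidate 4: (m,n)=(-2,-8) → π∥ = -2-8·λ ≈ -28.422205, π⊥ = -2-8·λ' ≈ 0.422205 ∉ [-0.5, -0.1) ⇒ out
candidate 5: (m,n)=(-8,9) → π∥ = -8+9·λ ≈ 21.724981, π⊥ = -8+9·λ' ≈ -10.724981 ∉ [-0.5, -0.1) ⇒ out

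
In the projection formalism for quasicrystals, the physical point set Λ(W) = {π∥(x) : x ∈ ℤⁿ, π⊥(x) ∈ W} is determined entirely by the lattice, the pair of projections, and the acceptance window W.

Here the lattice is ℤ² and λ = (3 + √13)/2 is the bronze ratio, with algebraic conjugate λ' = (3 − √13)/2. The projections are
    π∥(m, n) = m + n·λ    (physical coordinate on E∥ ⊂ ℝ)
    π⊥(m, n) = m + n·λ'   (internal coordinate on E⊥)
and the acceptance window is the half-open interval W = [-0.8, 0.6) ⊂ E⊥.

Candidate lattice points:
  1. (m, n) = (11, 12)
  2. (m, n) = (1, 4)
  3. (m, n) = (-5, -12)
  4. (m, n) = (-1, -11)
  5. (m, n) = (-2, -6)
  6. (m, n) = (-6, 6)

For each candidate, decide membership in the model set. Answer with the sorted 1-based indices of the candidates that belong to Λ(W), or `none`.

2, 5

Compute λ' = (3−√13)/2 = -0.3028, so π⊥(m,n) = m -0.3028·n.
[1] lift (11,12): star map gives 7.3667; window check -0.8 ≤ 7.3667 < 0.6 is false → out
[2] lift (1,4): star map gives -0.2111; window check -0.8 ≤ -0.2111 < 0.6 is true → IN Λ
[3] lift (-5,-12): star map gives -1.3667; window check -0.8 ≤ -1.3667 < 0.6 is false → out
[4] lift (-1,-11): star map gives 2.3305; window check -0.8 ≤ 2.3305 < 0.6 is false → out
[5] lift (-2,-6): star map gives -0.1833; window check -0.8 ≤ -0.1833 < 0.6 is true → IN Λ
[6] lift (-6,6): star map gives -7.8167; window check -0.8 ≤ -7.8167 < 0.6 is false → out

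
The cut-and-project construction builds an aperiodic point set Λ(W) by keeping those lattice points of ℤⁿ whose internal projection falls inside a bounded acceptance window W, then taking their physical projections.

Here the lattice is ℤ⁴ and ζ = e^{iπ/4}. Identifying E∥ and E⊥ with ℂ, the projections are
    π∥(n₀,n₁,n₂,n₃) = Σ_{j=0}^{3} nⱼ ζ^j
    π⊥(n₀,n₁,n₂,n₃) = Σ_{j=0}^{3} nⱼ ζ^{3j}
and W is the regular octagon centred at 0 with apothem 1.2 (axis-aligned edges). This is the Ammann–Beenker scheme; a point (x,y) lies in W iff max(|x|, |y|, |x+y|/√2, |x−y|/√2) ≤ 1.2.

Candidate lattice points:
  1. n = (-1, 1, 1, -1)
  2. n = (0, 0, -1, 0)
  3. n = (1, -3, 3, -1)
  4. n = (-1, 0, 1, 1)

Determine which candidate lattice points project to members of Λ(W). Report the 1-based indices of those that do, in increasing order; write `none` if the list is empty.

π⊥(n) = n₀ + n₁ζ³ + n₂ζ⁶ + n₃ζ⁹ where ζ = e^{iπ/4}.
#1 (-1, 1, 1, -1): internal (-2.414214, -1.000000); octagon support 2.414214 vs apothem 1.2 → ∉ W
#2 (0, 0, -1, 0): internal (0.000000, 1.000000); octagon support 1.000000 vs apothem 1.2 → ∈ W
#3 (1, -3, 3, -1): internal (2.414214, -5.828427); octagon support 5.828427 vs apothem 1.2 → ∉ W
#4 (-1, 0, 1, 1): internal (-0.292893, -0.292893); octagon support 0.414214 vs apothem 1.2 → ∈ W

2, 4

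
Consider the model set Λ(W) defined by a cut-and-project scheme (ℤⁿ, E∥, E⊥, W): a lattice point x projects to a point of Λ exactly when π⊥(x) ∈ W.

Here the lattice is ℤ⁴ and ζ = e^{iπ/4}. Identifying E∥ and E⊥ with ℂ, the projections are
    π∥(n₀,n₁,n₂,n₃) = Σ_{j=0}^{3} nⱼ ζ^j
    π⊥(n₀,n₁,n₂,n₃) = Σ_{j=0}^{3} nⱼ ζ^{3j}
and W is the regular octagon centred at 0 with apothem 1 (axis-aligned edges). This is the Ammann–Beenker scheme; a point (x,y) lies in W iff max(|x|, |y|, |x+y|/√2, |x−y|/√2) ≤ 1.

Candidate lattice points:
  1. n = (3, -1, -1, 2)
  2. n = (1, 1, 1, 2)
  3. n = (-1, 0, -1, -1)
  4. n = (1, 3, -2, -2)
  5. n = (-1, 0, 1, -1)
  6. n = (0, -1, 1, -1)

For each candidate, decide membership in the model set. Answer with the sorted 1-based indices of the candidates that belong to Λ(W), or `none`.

none

Internal map: ζ^{3j} for j=0..3 gives (1,0), (−√2/2,√2/2), (0,−1), (√2/2,√2/2).
#1 (3, -1, -1, 2): internal (5.12132, 1.70711); octagon support 5.12132 vs apothem 1 → ∉ W
#2 (1, 1, 1, 2): internal (1.70711, 1.12132); octagon support 2.00000 vs apothem 1 → ∉ W
#3 (-1, 0, -1, -1): internal (-1.70711, 0.29289); octagon support 1.70711 vs apothem 1 → ∉ W
#4 (1, 3, -2, -2): internal (-2.53553, 2.70711); octagon support 3.70711 vs apothem 1 → ∉ W
#5 (-1, 0, 1, -1): internal (-1.70711, -1.70711); octagon support 2.41421 vs apothem 1 → ∉ W
#6 (0, -1, 1, -1): internal (0.00000, -2.41421); octagon support 2.41421 vs apothem 1 → ∉ W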